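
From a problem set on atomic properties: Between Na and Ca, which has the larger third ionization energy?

The third ionization energy removes an electron from the +2 ion. For each element: Na²⁺ is already 1 electron into the core; Ca²⁺ is the bare [Ar] core.
All of these are removing an electron from a noble-gas core or deeper; the smaller core (lower principal quantum number) is held far more tightly, and within a period the higher nuclear charge binds the same core more tightly.
Approximate IE_3 values (kJ/mol): Na 6910, Ca 4912.
Hence IE_3: Ca < Na.

Na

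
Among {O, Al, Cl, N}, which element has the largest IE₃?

O

After 2 electrons have been removed, what remains? O²⁺ still has 4 valence electrons; Al²⁺ still has 1 valence electron; Cl²⁺ still has 5 valence electrons; N²⁺ still has 3 valence electrons.
All are still removing valence electrons, so compare the +2 ions as you would atoms: IE_3 generally rises across a period (higher Z_eff) and falls down a group (larger shell), subject to the usual subshell exceptions.
Valence configurations: O²⁺ [He]2s²2p², Al²⁺ [Ne]3s¹, Cl²⁺ [Ne]3s²3p³, N²⁺ [He]2s²2p¹.
The numbers (kJ/mol): O 5300, Al 2745, Cl 3822, N 4578.
Hence IE_3: Al < Cl < N < O.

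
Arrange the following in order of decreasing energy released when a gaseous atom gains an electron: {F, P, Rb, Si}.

F is in period 2, group 17; Si is in period 3, group 14; P is in period 3, group 15; Rb is in period 5, group 1.
EA tends to increase across a period and decrease down a group, though the pattern is less regular than for IE or radius.
Here both period and group differ, so the two effects have to be weighed against each other.
P > Rb: both effects reinforce here, so P is clearly the higher of the two.
Si > P: this pair runs against the simple trend — see the exception note.
F > Si: both effects reinforce here, so F is clearly the higher of the two.
Note the exception: Si has a higher electron affinity than P, contrary to the simple trend — adding an electron to P's half-filled 3p³ is unfavourable, so Si (3p²) has the more exothermic EA.
For reference (kJ/mol): F 328, Si 134, P 72, Rb 47.
So from highest to lowest: F > Si > P > Rb.

F > Si > P > Rb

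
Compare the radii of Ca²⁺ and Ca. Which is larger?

Forming Ca²⁺ removes 2 electrons from Ca. Fewer electrons for the same nuclear charge means less shielding and a higher Z_eff on the remaining electrons, and for main-group metals the entire outer shell is lost.
A cation is smaller than its parent atom: Ca²⁺ < Ca.

Ca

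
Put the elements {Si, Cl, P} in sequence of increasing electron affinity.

P < Si < Cl

Si is in period 3, group 14; P is in period 3, group 15; Cl is in period 3, group 17.
Electron affinity generally becomes more exothermic across a period toward the halogens and less exothermic down a group.
All lie in period 3; the across-period trend (electron affinity increases left to right) applies, with the exception below.
Note the exception: Si has a higher electron affinity than P, contrary to the simple trend — adding an electron to P's half-filled 3p³ is unfavourable, so Si (3p²) has the more exothermic EA.
For reference (kJ/mol): Si 134, P 72, Cl 349.
So from lowest to highest: P < Si < Cl.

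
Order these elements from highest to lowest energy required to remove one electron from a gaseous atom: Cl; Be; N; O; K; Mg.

N > O > Cl > Be > Mg > K

First ionization energy rises across a period (greater Z_eff holds electrons more tightly) and falls down a group (valence electrons are farther from the nucleus).
Neither a single period nor a single group — weigh both effects.
Mg > K: both effects reinforce here, so Mg is clearly the higher of the two.
Be > Mg: Be sits above Mg in group 2, so the down-group effect alone puts Be higher.
Cl > Be: the two effects oppose for this pair; the across-period effect wins (1251 vs 900 kJ/mol).
O > Cl: period and group pull opposite ways; the down-group shift dominates (1314 vs 1251 kJ/mol).
N > O: this pair runs against the simple trend — see the exception note.
Note the exception: N has a higher first ionization energy than O, contrary to the simple trend — pairing an electron in O's 2p⁴ costs repulsion energy, so O ionizes more easily than half-filled N (2p³).
Approximate values (kJ/mol): Be 900, N 1402, O 1314, Mg 738, Cl 1251, K 419.
So from highest to lowest: N > O > Cl > Be > Mg > K.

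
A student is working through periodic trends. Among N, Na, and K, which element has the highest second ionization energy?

Na

After 1 electron has been removed, what remains? N⁺ still has 4 valence electrons; Na⁺ is the bare [Ne] core; K⁺ is the bare [Ar] core.
Pulling an electron out of a noble-gas core costs far more than removing a remaining valence electron, so K and Na sit at the high end of IE_2.
Tabulated IE_2 (kJ/mol): N 2856, Na 4562, K 3052.
Hence IE_2: N < K < Na.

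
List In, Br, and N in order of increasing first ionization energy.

In, Br, N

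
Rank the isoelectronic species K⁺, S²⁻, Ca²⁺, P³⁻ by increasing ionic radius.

Ca²⁺, K⁺, S²⁻, P³⁻

All of these have 18 electrons, so size is governed by nuclear charge alone: the more protons, the stronger the pull on the same electron cloud, and the smaller the ion.
Nuclear charges: Ca²⁺ (Z=20), K⁺ (Z=19), S²⁻ (Z=16), P³⁻ (Z=15).
Smallest to largest: Ca²⁺ < K⁺ < S²⁻ < P³⁻.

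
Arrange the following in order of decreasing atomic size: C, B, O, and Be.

Be is in period 2, group 2; B is in period 2, group 13; C is in period 2, group 14; O is in period 2, group 16.
Atomic radius shrinks across a period as nuclear charge pulls the same shell inward, and grows down a group as new shells are added.
All lie in period 2, so atomic radius increases right to left.
So from largest to smallest: Be > B > C > O.

Be > B > C > O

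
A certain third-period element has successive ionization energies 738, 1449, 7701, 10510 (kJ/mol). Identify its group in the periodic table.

Look for the largest jump between consecutive ionization energies: IE3/IE2 ≈ 5.3, far larger than any earlier ratio.
That jump marks the point where a core electron is being removed. So the atom has 2 valence electrons.
A main-group element with 2 valence electrons is in group 2.

Group 2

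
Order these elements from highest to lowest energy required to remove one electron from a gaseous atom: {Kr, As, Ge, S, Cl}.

Kr, Cl, S, As, Ge

S is in period 3, group 16; Cl is in period 3, group 17; Ge is in period 4, group 14; As is in period 4, group 15; Kr is in period 4, group 18.
IE₁ increases left→right with effective nuclear charge and decreases top→bottom as the valence shell moves farther out.
These span different periods and groups, so the two trends combine.
As > Ge: both are in period 4; the period trend gives As the larger value.
S > As: relative to As, both the across-period and down-group shifts push S's first ionization energy up.
Cl > S: Cl lies to the right of S in period 3, so the across-period effect alone puts Cl higher.
Kr > Cl: the two effects oppose for this pair; the across-period effect wins (1351 vs 1251 kJ/mol).
Approximate values (kJ/mol): S 1000, Cl 1251, Ge 762, As 947, Kr 1351.
So from highest to lowest: Kr > Cl > S > As > Ge.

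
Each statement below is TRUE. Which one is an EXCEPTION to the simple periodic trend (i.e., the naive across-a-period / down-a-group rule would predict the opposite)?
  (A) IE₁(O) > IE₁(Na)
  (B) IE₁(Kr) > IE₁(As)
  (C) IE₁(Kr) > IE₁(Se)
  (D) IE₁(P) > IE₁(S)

The general trend: first ionization energy increases across a period and decreases down a group.
(A) O (period 2, group 16) vs Na (period 3, group 1): the stated order agrees with the simple trend.
(B) Kr (period 4, group 18) vs As (period 4, group 15): the stated order agrees with the simple trend.
(C) Kr (period 4, group 18) vs Se (period 4, group 16): the stated order agrees with the simple trend.
(D) P (period 3, group 15) vs S (period 3, group 16): the stated order contradicts the simple trend.
The exception is (D): S (3p⁴) ionizes more easily than half-filled P (3p³) because the paired 3p electron in S is pushed out by e⁻–e⁻ repulsion.

(D)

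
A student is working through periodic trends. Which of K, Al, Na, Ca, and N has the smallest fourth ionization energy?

IE_4 is the cost of taking one more electron from the +3 cation: K³⁺ is already 2 electrons into the core; Al³⁺ is the bare [Ne] core; Na³⁺ is already 2 electrons into the core; Ca³⁺ is already 1 electron into the core; N³⁺ still has 2 valence electrons.
Usually core removal costs more than valence removal, but here the competition is close: a tightly held n=2 valence electron can cost more to remove than an n=3 core electron, so the actual values have to decide it.
Approximate IE_4 values (kJ/mol): K 5877, Al 11577, Na 9543, Ca 6491, N 7475.
Hence IE_4: K < Ca < N < Na < Al.

K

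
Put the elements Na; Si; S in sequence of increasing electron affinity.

Atoms with high Z_eff and room in the valence shell (especially the halogens) have the most exothermic electron affinities.
All lie in period 3, so electron affinity increases left to right.
So from lowest to highest: Na < Si < S.

Na, Si, S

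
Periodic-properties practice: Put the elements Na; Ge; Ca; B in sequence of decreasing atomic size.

Ca > Na > Ge > B

Across a period the added protons contract the valence shell; down a group each new principal shell makes the atom larger.
Neither a single period nor a single group — weigh both effects.
Ge > B: period and group pull opposite ways; the down-group shift dominates (121 vs 85 pm).
Na > Ge: the two effects oppose for this pair; the across-period effect wins (155 vs 121 pm).
Ca > Na: period and group pull opposite ways; the down-group shift dominates (171 vs 155 pm).
Approximate values (pm): B 85, Na 155, Ca 171, Ge 121.
So from largest to smallest: Ca > Na > Ge > B.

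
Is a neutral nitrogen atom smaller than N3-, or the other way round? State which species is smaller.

N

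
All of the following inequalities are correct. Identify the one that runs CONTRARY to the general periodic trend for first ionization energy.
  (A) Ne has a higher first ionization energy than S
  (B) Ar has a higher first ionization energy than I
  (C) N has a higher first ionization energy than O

(C)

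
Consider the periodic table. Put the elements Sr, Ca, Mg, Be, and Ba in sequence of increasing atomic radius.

Be, Mg, Ca, Sr, Ba

Be is in period 2, group 2; Mg is in period 3, group 2; Ca is in period 4, group 2; Sr is in period 5, group 2; Ba is in period 6, group 2.
Atomic radius shrinks across a period as nuclear charge pulls the same shell inward, and grows down a group as new shells are added.
All are in group 2, so atomic radius increases down the group.
So from smallest to largest: Be < Mg < Ca < Sr < Ba.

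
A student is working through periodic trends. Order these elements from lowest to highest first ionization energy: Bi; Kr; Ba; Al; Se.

IE₁ increases left→right with effective nuclear charge and decreases top→bottom as the valence shell moves farther out.
Neither a single period nor a single group — weigh both effects.
Al > Ba: relative to Ba, both the across-period and down-group shifts push Al's first ionization energy up.
Bi > Al: period and group pull opposite ways; the across-period shift dominates (703 vs 578 kJ/mol).
Se > Bi: relative to Bi, both the across-period and down-group shifts push Se's first ionization energy up.
Kr > Se: both are in period 4; the period trend gives Kr the larger value.
For reference (kJ/mol): Al 578, Se 941, Kr 1351, Ba 503, Bi 703.
So from lowest to highest: Ba < Al < Bi < Se < Kr.

Ba, Al, Bi, Se, Kr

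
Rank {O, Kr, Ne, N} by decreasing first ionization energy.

First ionization energy rises across a period (greater Z_eff holds electrons more tightly) and falls down a group (valence electrons are farther from the nucleus).
Neither a single period nor a single group — weigh both effects.
Kr > O: the two effects oppose for this pair; the across-period effect wins (1351 vs 1314 kJ/mol).
N > Kr: the two effects oppose for this pair; the down-group effect wins (1402 vs 1351 kJ/mol).
Ne > N: both are in period 2; the period trend gives Ne the larger value.
Note the exception: N has a higher first ionization energy than O, contrary to the simple trend — pairing an electron in O's 2p⁴ costs repulsion energy, so O ionizes more easily than half-filled N (2p³).
For reference (kJ/mol): N 1402, O 1314, Ne 2081, Kr 1351.
So from highest to lowest: Ne > N > Kr > O.

Ne > N > Kr > O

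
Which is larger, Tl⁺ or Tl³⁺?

Tl⁺

Both ions have Z = 81 protons, but Tl³⁺ has lost more electrons, so its remaining electrons feel a larger effective nuclear charge per electron and are pulled in more tightly.
Higher positive charge → smaller ion, so Tl⁺ > Tl³⁺.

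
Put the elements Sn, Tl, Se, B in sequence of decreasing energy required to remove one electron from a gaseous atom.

IE₁ increases left→right with effective nuclear charge and decreases top→bottom as the valence shell moves farther out.
Here both period and group differ, so the two effects have to be weighed against each other.
Sn > Tl: relative to Tl, both the across-period and down-group shifts push Sn's first ionization energy up.
B > Sn: period and group pull opposite ways; the down-group shift dominates (801 vs 709 kJ/mol).
Se > B: period and group pull opposite ways; the across-period shift dominates (941 vs 801 kJ/mol).
Approximate values (kJ/mol): B 801, Se 941, Sn 709, Tl 589.
So from highest to lowest: Se > B > Sn > Tl.

Se > B > Sn > Tl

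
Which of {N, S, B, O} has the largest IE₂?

IE_2 is the cost of taking one more electron from the +1 cation: N⁺ still has 4 valence electrons; S⁺ still has 5 valence electrons; B⁺ still has 2 valence electrons; O⁺ still has 5 valence electrons.
All are still removing valence electrons, so compare the +1 ions as you would atoms: IE_2 generally rises across a period (higher Z_eff) and falls down a group (larger shell), subject to the usual subshell exceptions.
Valence configurations: N⁺ [He]2s²2p², S⁺ [Ne]3s²3p³, B⁺ [He]2s², O⁺ [He]2s²2p³.
Approximate IE_2 values (kJ/mol): N 2856, S 2252, B 2427, O 3388.
Putting it together, IE_2: S < B < N < O.

O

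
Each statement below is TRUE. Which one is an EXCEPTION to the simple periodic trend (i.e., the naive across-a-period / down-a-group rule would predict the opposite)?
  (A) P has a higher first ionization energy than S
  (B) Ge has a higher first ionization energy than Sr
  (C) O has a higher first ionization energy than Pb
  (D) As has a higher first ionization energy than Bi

The general trend: first ionization energy increases across a period and decreases down a group.
(A) P (period 3, group 15) vs S (period 3, group 16): the stated order contradicts the simple trend.
(B) Ge (period 4, group 14) vs Sr (period 5, group 2): the stated order agrees with the simple trend.
(C) O (period 2, group 16) vs Pb (period 6, group 14): the stated order agrees with the simple trend.
(D) As (period 4, group 15) vs Bi (period 6, group 15): the stated order agrees with the simple trend.
The exception is (A): S (3p⁴) ionizes more easily than half-filled P (3p³) because the paired 3p electron in S is pushed out by e⁻–e⁻ repulsion.

(A)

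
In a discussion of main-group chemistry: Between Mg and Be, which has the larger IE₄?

Be

After 3 electrons have been removed, what remains? Mg³⁺ is already 1 electron into the core; Be³⁺ is already 1 electron into the core.
All of these are removing an electron from a noble-gas core or deeper; the smaller core (lower principal quantum number) is held far more tightly, and within a period the higher nuclear charge binds the same core more tightly.
Tabulated IE_4 (kJ/mol): Mg 10543, Be 21007.
So the fourth ionization energies run Mg < Be.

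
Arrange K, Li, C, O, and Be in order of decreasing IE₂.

Li > O > K > C > Be

Consider each +1 ion: K⁺ is the bare [Ar] core; Li⁺ is the bare [He] core; C⁺ still has 3 valence electrons; O⁺ still has 5 valence electrons; Be⁺ still has 1 valence electron.
Usually core removal costs more than valence removal, but here the competition is close: a tightly held n=2 valence electron can cost more to remove than an n=3 core electron, so the actual values have to decide it.
Valence configurations: C⁺ [He]2s²2p¹, O⁺ [He]2s²2p³, Be⁺ [He]2s¹.
Approximate IE_2 values (kJ/mol): K 3052, Li 7298, C 2353, O 3388, Be 1757.
So the second ionization energies run Be < C < K < O < Li.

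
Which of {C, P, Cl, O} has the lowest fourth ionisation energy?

P

Consider each +3 ion: C³⁺ still has 1 valence electron; P³⁺ still has 2 valence electrons; Cl³⁺ still has 4 valence electrons; O³⁺ still has 3 valence electrons.
All are still removing valence electrons, so compare the +3 ions as you would atoms: IE_4 generally rises across a period (higher Z_eff) and falls down a group (larger shell), subject to the usual subshell exceptions.
Valence configurations: C³⁺ [He]2s¹, P³⁺ [Ne]3s², Cl³⁺ [Ne]3s²3p², O³⁺ [He]2s²2p¹.
Tabulated IE_4 (kJ/mol): C 6223, P 4964, Cl 5159, O 7469.
So the fourth ionization energies run P < Cl < C < O.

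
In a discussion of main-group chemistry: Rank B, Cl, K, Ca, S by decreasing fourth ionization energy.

IE_4 is the cost of taking one more electron from the +3 cation: B³⁺ is the bare [He] core; Cl³⁺ still has 4 valence electrons; K³⁺ is already 2 electrons into the core; Ca³⁺ is already 1 electron into the core; S³⁺ still has 3 valence electrons.
Pulling an electron out of a noble-gas core costs far more than removing a remaining valence electron, so K, Ca and B sit at the high end of IE_4.
Valence configurations: Cl³⁺ [Ne]3s²3p², S³⁺ [Ne]3s²3p¹.
Approximate IE_4 values (kJ/mol): B 25026, Cl 5159, K 5877, Ca 6491, S 4556.
Putting it together, IE_4: S < Cl < K < Ca < B.

B > Ca > K > Cl > S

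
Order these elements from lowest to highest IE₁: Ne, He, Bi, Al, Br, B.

Al < Bi < B < Br < Ne < He

He is in period 1, group 18; B is in period 2, group 13; Ne is in period 2, group 18; Al is in period 3, group 13; Br is in period 4, group 17; Bi is in period 6, group 15.
Removing the outermost electron gets harder across a period and easier down a group.
Here both period and group differ, so the two effects have to be weighed against each other.
Bi > Al: the two effects oppose for this pair; the across-period effect wins (703 vs 578 kJ/mol).
B > Bi: the two effects oppose for this pair; the down-group effect wins (801 vs 703 kJ/mol).
Br > B: period and group pull opposite ways; the across-period shift dominates (1140 vs 801 kJ/mol).
Ne > Br: relative to Br, both the across-period and down-group shifts push Ne's first ionization energy up.
He > Ne: they share group 18; the group trend gives He the larger value.
For reference (kJ/mol): He 2372, B 801, Ne 2081, Al 578, Br 1140, Bi 703.
So from lowest to highest: Al < Bi < B < Br < Ne < He.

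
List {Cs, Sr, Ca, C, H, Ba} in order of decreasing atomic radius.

H is in period 1, group 1; C is in period 2, group 14; Ca is in period 4, group 2; Sr is in period 5, group 2; Cs is in period 6, group 1; Ba is in period 6, group 2.
Radius decreases left→right (rising Z_eff, same n) and increases top→bottom (higher n).
Neither a single period nor a single group — weigh both effects.
C > H: the two effects oppose for this pair; the down-group effect wins (75 vs 32 pm).
Ca > C: relative to C, both the across-period and down-group shifts push Ca's atomic radius up.
Sr > Ca: Sr sits below Ca in group 2, so the down-group effect alone puts Sr larger.
Ba > Sr: they share group 2; the group trend gives Ba the larger value.
Cs > Ba: Cs lies to the left of Ba in period 6, so the across-period effect alone puts Cs larger.
Approximate values (pm): H 32, C 75, Ca 171, Sr 185, Cs 232, Ba 196.
So from largest to smallest: Cs > Ba > Sr > Ca > C > H.

Cs > Ba > Sr > Ca > C > H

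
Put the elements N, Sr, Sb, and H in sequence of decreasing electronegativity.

N, H, Sb, Sr

H is in period 1, group 1; N is in period 2, group 15; Sr is in period 5, group 2; Sb is in period 5, group 15.
EN rises left→right (higher Z_eff, smaller atoms) and falls top→bottom (larger, more shielded atoms).
These span different periods and groups, so the two trends combine.
Sb > Sr: both are in period 5; the period trend gives Sb the larger value.
H > Sb: the two effects oppose for this pair; the down-group effect wins (2.20 vs 2.05).
N > H: period and group pull opposite ways; the across-period shift dominates (3.04 vs 2.20).
Approximate values (Pauling): H 2.20, N 3.04, Sr 0.95, Sb 2.05.
So from highest to lowest: N > H > Sb > Sr.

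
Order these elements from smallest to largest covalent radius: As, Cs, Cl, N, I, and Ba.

N is in period 2, group 15; Cl is in period 3, group 17; As is in period 4, group 15; I is in period 5, group 17; Cs is in period 6, group 1; Ba is in period 6, group 2.
Across a period the added protons contract the valence shell; down a group each new principal shell makes the atom larger.
Neither a single period nor a single group — weigh both effects.
Cl > N: the two effects oppose for this pair; the down-group effect wins (99 vs 71 pm).
As > Cl: both effects reinforce here, so As is clearly the larger of the two.
I > As: the two effects oppose for this pair; the down-group effect wins (133 vs 121 pm).
Ba > I: relative to I, both the across-period and down-group shifts push Ba's atomic radius up.
Cs > Ba: Cs lies to the left of Ba in period 6, so the across-period effect alone puts Cs larger.
Approximate values (pm): N 71, Cl 99, As 121, I 133, Cs 232, Ba 196.
So from smallest to largest: N < Cl < As < I < Ba < Cs.

N < Cl < As < I < Ba < Cs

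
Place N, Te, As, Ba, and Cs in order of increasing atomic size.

N is in period 2, group 15; As is in period 4, group 15; Te is in period 5, group 16; Cs is in period 6, group 1; Ba is in period 6, group 2.
Across a period the added protons contract the valence shell; down a group each new principal shell makes the atom larger.
Neither a single period nor a single group — weigh both effects.
As > N: they share group 15; the group trend gives As the larger value.
Te > As: the two effects oppose for this pair; the down-group effect wins (136 vs 121 pm).
Ba > Te: both effects reinforce here, so Ba is clearly the larger of the two.
Cs > Ba: both are in period 6; the period trend gives Cs the larger value.
For reference (pm): N 71, As 121, Te 136, Cs 232, Ba 196.
So from smallest to largest: N < As < Te < Ba < Cs.

N < As < Te < Ba < Cs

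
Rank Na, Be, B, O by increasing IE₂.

Be < B < O < Na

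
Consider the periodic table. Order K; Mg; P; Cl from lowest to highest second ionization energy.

Mg < P < Cl < K

After 1 electron has been removed, what remains? K⁺ is the bare [Ar] core; Mg⁺ still has 1 valence electron; P⁺ still has 4 valence electrons; Cl⁺ still has 6 valence electrons.
Core electrons are held far more tightly than valence electrons, so K tops the IE_2 order.
Valence configurations: Mg⁺ [Ne]3s¹, P⁺ [Ne]3s²3p², Cl⁺ [Ne]3s²3p⁴.
Tabulated IE_2 (kJ/mol): K 3052, Mg 1451, P 1907, Cl 2298.
Hence IE_2: Mg < P < Cl < K.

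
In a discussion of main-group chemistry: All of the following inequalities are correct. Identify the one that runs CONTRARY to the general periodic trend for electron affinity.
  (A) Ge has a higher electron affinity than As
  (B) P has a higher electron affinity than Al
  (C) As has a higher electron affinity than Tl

(A)

The general trend: electron affinity increases across a period and decreases down a group.
(A) Ge (period 4, group 14) vs As (period 4, group 15): the stated order contradicts the simple trend.
(B) P (period 3, group 15) vs Al (period 3, group 13): the stated order agrees with the simple trend.
(C) As (period 4, group 15) vs Tl (period 6, group 13): the stated order agrees with the simple trend.
The exception is (A): adding an electron to As's half-filled 4p³ is unfavourable, so Ge (4p²) has the more exothermic EA.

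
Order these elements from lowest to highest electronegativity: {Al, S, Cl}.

Al, S, Cl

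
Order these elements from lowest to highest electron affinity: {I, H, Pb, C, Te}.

Pb < H < C < Te < I

H is in period 1, group 1; C is in period 2, group 14; Te is in period 5, group 16; I is in period 5, group 17; Pb is in period 6, group 14.
Electron affinity generally becomes more exothermic across a period toward the halogens and less exothermic down a group.
Here both period and group differ, so the two effects have to be weighed against each other.
H > Pb: the two effects oppose for this pair; the down-group effect wins (73 vs 35 kJ/mol).
C > H: period and group pull opposite ways; the across-period shift dominates (122 vs 73 kJ/mol).
Te > C: period and group pull opposite ways; the across-period shift dominates (190 vs 122 kJ/mol).
I > Te: I lies to the right of Te in period 5, so the across-period effect alone puts I higher.
For reference (kJ/mol): H 73, C 122, Te 190, I 295, Pb 35.
So from lowest to highest: Pb < H < C < Te < I.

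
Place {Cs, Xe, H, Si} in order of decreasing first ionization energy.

First ionization energy rises across a period (greater Z_eff holds electrons more tightly) and falls down a group (valence electrons are farther from the nucleus).
Here both period and group differ, so the two effects have to be weighed against each other.
Si > Cs: both effects reinforce here, so Si is clearly the higher of the two.
Xe > Si: period and group pull opposite ways; the across-period shift dominates (1170 vs 786 kJ/mol).
H > Xe: period and group pull opposite ways; the down-group shift dominates (1312 vs 1170 kJ/mol).
Tabulated first ionization energy (kJ/mol): H 1312, Si 786, Xe 1170, Cs 376.
So from highest to lowest: H > Xe > Si > Cs.

H, Xe, Si, Cs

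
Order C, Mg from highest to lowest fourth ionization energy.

Mg > C

Consider each +3 ion: C³⁺ still has 1 valence electron; Mg³⁺ is already 1 electron into the core.
Breaking into a closed-shell core is much more expensive than removing a leftover valence electron — Mg has the largest IE_4 here.
The numbers (kJ/mol): C 6223, Mg 10543.
Putting it together, IE_4: C < Mg.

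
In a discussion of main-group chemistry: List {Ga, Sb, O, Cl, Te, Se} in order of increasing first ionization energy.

Ga < Sb < Te < Se < Cl < O

O is in period 2, group 16; Cl is in period 3, group 17; Ga is in period 4, group 13; Se is in period 4, group 16; Sb is in period 5, group 15; Te is in period 5, group 16.
First ionization energy rises across a period (greater Z_eff holds electrons more tightly) and falls down a group (valence electrons are farther from the nucleus).
Here both period and group differ, so the two effects have to be weighed against each other.
Sb > Ga: period and group pull opposite ways; the across-period shift dominates (831 vs 579 kJ/mol).
Te > Sb: Te lies to the right of Sb in period 5, so the across-period effect alone puts Te higher.
Se > Te: they share group 16; the group trend gives Se the larger value.
Cl > Se: both effects reinforce here, so Cl is clearly the higher of the two.
O > Cl: the two effects oppose for this pair; the down-group effect wins (1314 vs 1251 kJ/mol).
Approximate values (kJ/mol): O 1314, Cl 1251, Ga 579, Se 941, Sb 831, Te 869.
So from lowest to highest: Ga < Sb < Te < Se < Cl < O.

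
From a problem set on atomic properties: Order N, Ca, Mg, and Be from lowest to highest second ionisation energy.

Ca < Mg < Be < N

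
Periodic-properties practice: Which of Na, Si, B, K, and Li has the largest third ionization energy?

Li

IE_3 is the cost of taking one more electron from the +2 cation: Na²⁺ is already 1 electron into the core; Si²⁺ still has 2 valence electrons; B²⁺ still has 1 valence electron; K²⁺ is already 1 electron into the core; Li²⁺ is already 1 electron into the core.
Breaking into a closed-shell core is much more expensive than removing a leftover valence electron — K, Na and Li have the largest IE_3 here.
Valence configurations: Si²⁺ [Ne]3s², B²⁺ [He]2s¹.
The numbers (kJ/mol): Na 6910, Si 3232, B 3660, K 4420, Li 11815.
Overall IE_3 order: Si < B < K < Na < Li.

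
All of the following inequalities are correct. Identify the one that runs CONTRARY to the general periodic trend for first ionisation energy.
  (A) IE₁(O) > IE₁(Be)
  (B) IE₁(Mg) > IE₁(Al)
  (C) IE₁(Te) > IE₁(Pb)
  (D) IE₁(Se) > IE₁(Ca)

(B)

The general trend: first ionisation energy increases across a period and decreases down a group.
(A) O (period 2, group 16) vs Be (period 2, group 2): the stated order agrees with the simple trend.
(B) Mg (period 3, group 2) vs Al (period 3, group 13): the stated order contradicts the simple trend.
(C) Te (period 5, group 16) vs Pb (period 6, group 14): the stated order agrees with the simple trend.
(D) Se (period 4, group 16) vs Ca (period 4, group 2): the stated order agrees with the simple trend.
The exception is (B): Al's single 3p electron is easier to remove than one from Mg's filled 3s².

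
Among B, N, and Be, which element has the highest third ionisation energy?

Be

IE_3 is the cost of taking one more electron from the +2 cation: B²⁺ still has 1 valence electron; N²⁺ still has 3 valence electrons; Be²⁺ is the bare [He] core.
Core electrons are held far more tightly than valence electrons, so Be tops the IE_3 order.
Valence configurations: B²⁺ [He]2s¹, N²⁺ [He]2s²2p¹.
Approximate IE_3 values (kJ/mol): B 3660, N 4578, Be 14849.
So the third ionization energies run B < N < Be.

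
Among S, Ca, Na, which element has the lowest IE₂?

The second ionization energy removes an electron from the +1 ion. For each element: S⁺ still has 5 valence electrons; Ca⁺ still has 1 valence electron; Na⁺ is the bare [Ne] core.
Pulling an electron out of a noble-gas core costs far more than removing a remaining valence electron, so Na sits at the high end of IE_2.
Valence configurations: S⁺ [Ne]3s²3p³, Ca⁺ [Ar]4s¹.
Approximate IE_2 values (kJ/mol): S 2252, Ca 1145, Na 4562.
Hence IE_2: Ca < S < Na.

Ca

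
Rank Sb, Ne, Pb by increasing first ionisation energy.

Pb < Sb < Ne

Ne is in period 2, group 18; Sb is in period 5, group 15; Pb is in period 6, group 14.
First ionization energy rises across a period (greater Z_eff holds electrons more tightly) and falls down a group (valence electrons are farther from the nucleus).
Neither a single period nor a single group — weigh both effects.
Sb > Pb: relative to Pb, both the across-period and down-group shifts push Sb's first ionization energy up.
Ne > Sb: relative to Sb, both the across-period and down-group shifts push Ne's first ionization energy up.
Approximate values (kJ/mol): Ne 2081, Sb 831, Pb 716.
So from lowest to highest: Pb < Sb < Ne.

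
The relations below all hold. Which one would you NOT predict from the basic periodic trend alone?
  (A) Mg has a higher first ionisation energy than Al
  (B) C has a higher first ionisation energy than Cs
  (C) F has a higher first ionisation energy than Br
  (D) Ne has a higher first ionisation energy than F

(A)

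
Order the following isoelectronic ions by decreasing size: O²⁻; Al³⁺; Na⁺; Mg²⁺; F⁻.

O²⁻ > F⁻ > Na⁺ > Mg²⁺ > Al³⁺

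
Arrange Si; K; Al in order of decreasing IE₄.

Al > K > Si

The fourth ionization energy removes an electron from the +3 ion. For each element: Si³⁺ still has 1 valence electron; K³⁺ is already 2 electrons into the core; Al³⁺ is the bare [Ne] core.
Core electrons are held far more tightly than valence electrons, so K and Al top the IE_4 order.
Tabulated IE_4 (kJ/mol): Si 4356, K 5877, Al 11577.
Putting it together, IE_4: Si < K < Al.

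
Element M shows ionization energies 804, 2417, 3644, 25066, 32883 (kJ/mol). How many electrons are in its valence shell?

Look for the largest jump between consecutive ionization energies: IE4/IE3 ≈ 6.9, far larger than any earlier ratio.
That jump marks the point where a core electron is being removed. So the atom has 3 valence electrons.

3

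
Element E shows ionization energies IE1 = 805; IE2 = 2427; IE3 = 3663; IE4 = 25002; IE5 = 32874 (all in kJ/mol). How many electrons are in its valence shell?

Look for the largest jump between consecutive ionization energies: IE4/IE3 ≈ 6.8, far larger than any earlier ratio.
That jump marks the point where a core electron is being removed. So the atom has 3 valence electrons.

3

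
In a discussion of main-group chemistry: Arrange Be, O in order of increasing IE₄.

O, Be

After 3 electrons have been removed, what remains? Be³⁺ is already 1 electron into the core; O³⁺ still has 3 valence electrons.
Core electrons are held far more tightly than valence electrons, so Be tops the IE_4 order.
The numbers (kJ/mol): Be 21007, O 7469.
Hence IE_4: O < Be.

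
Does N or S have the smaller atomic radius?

N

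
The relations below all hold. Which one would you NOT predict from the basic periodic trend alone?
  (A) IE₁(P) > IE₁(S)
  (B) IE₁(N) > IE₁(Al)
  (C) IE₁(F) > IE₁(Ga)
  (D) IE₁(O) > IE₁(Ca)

(A)

The general trend: IE₁ increases across a period and decreases down a group.
(A) P (period 3, group 15) vs S (period 3, group 16): the stated order contradicts the simple trend.
(B) N (period 2, group 15) vs Al (period 3, group 13): the stated order agrees with the simple trend.
(C) F (period 2, group 17) vs Ga (period 4, group 13): the stated order agrees with the simple trend.
(D) O (period 2, group 16) vs Ca (period 4, group 2): the stated order agrees with the simple trend.
The exception is (A): S (3p⁴) ionizes more easily than half-filled P (3p³) because the paired 3p electron in S is pushed out by e⁻–e⁻ repulsion.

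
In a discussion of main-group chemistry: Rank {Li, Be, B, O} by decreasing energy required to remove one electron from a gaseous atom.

O > Be > B > Li

Across a period the outer electron is held more tightly (higher IE₁); down a group it sits in a higher shell, more shielded, and comes off more easily.
All lie in period 2; the across-period trend (first ionization energy increases left to right) applies, with the exception below.
Note the exception: Be has a higher first ionization energy than B, contrary to the simple trend — removing B's lone 2p electron is easier than breaking Be's filled 2s².
For reference (kJ/mol): Li 520, Be 900, B 801, O 1314.
So from highest to lowest: O > Be > B > Li.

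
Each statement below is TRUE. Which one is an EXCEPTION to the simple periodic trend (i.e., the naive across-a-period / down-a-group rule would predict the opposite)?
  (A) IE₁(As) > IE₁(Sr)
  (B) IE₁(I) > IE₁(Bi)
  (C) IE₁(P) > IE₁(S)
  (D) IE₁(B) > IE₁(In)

(C)

The general trend: IE₁ increases across a period and decreases down a group.
(A) As (period 4, group 15) vs Sr (period 5, group 2): the stated order agrees with the simple trend.
(B) I (period 5, group 17) vs Bi (period 6, group 15): the stated order agrees with the simple trend.
(C) P (period 3, group 15) vs S (period 3, group 16): the stated order contradicts the simple trend.
(D) B (period 2, group 13) vs In (period 5, group 13): the stated order agrees with the simple trend.
The exception is (C): S (3p⁴) ionizes more easily than half-filled P (3p³) because the paired 3p electron in S is pushed out by e⁻–e⁻ repulsion.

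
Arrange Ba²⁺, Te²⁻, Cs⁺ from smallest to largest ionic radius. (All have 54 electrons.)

Ba²⁺, Cs⁺, Te²⁻

All of these have 54 electrons, so size is governed by nuclear charge alone: the more protons, the stronger the pull on the same electron cloud, and the smaller the ion.
Nuclear charges: Ba²⁺ (Z=56), Cs⁺ (Z=55), Te²⁻ (Z=52).
Smallest to largest: Ba²⁺ < Cs⁺ < Te²⁻.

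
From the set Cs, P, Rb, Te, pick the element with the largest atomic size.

Cs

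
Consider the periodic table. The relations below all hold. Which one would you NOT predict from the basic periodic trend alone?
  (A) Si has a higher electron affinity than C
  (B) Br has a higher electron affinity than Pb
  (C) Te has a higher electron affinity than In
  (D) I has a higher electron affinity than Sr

The general trend: electron affinity increases across a period and decreases down a group.
(A) Si (period 3, group 14) vs C (period 2, group 14): the stated order contradicts the simple trend.
(B) Br (period 4, group 17) vs Pb (period 6, group 14): the stated order agrees with the simple trend.
(C) Te (period 5, group 16) vs In (period 5, group 13): the stated order agrees with the simple trend.
(D) I (period 5, group 17) vs Sr (period 5, group 2): the stated order agrees with the simple trend.
The exception is (A): Si's larger, more diffuse 3p orbitals accept an added electron slightly more readily than C's compact 2p.

(A)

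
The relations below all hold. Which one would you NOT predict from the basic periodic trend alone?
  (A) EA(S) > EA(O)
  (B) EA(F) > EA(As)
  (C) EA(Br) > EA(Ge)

(A)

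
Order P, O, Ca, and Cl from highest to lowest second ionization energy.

O, Cl, P, Ca

Consider each +1 ion: P⁺ still has 4 valence electrons; O⁺ still has 5 valence electrons; Ca⁺ still has 1 valence electron; Cl⁺ still has 6 valence electrons.
All are still removing valence electrons, so compare the +1 ions as you would atoms: IE_2 generally rises across a period (higher Z_eff) and falls down a group (larger shell), subject to the usual subshell exceptions.
Valence configurations: P⁺ [Ne]3s²3p², O⁺ [He]2s²2p³, Ca⁺ [Ar]4s¹, Cl⁺ [Ne]3s²3p⁴.
The numbers (kJ/mol): P 1907, O 3388, Ca 1145, Cl 2298.
Putting it together, IE_2: Ca < P < Cl < O.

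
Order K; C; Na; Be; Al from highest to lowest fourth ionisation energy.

The fourth ionization energy removes an electron from the +3 ion. For each element: K³⁺ is already 2 electrons into the core; C³⁺ still has 1 valence electron; Na³⁺ is already 2 electrons into the core; Be³⁺ is already 1 electron into the core; Al³⁺ is the bare [Ne] core.
Usually core removal costs more than valence removal, but here the competition is close: a tightly held n=2 valence electron can cost more to remove than an n=3 core electron, so the actual values have to decide it.
Approximate IE_4 values (kJ/mol): K 5877, C 6223, Na 9543, Be 21007, Al 11577.
Putting it together, IE_4: K < C < Na < Al < Be.

Be, Al, Na, C, K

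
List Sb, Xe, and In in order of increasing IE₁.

In < Sb < Xe

In is in period 5, group 13; Sb is in period 5, group 15; Xe is in period 5, group 18.
Across a period the outer electron is held more tightly (higher IE₁); down a group it sits in a higher shell, more shielded, and comes off more easily.
All lie in period 5, so first ionization energy increases left to right.
So from lowest to highest: In < Sb < Xe.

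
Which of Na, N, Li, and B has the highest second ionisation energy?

The second ionization energy removes an electron from the +1 ion. For each element: Na⁺ is the bare [Ne] core; N⁺ still has 4 valence electrons; Li⁺ is the bare [He] core; B⁺ still has 2 valence electrons.
Pulling an electron out of a noble-gas core costs far more than removing a remaining valence electron, so Na and Li sit at the high end of IE_2.
Valence configurations: N⁺ [He]2s²2p², B⁺ [He]2s².
Tabulated IE_2 (kJ/mol): Na 4562, N 2856, Li 7298, B 2427.
Putting it together, IE_2: B < N < Na < Li.

Li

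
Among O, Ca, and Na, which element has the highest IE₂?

Na

After 1 electron has been removed, what remains? O⁺ still has 5 valence electrons; Ca⁺ still has 1 valence electron; Na⁺ is the bare [Ne] core.
Breaking into a closed-shell core is much more expensive than removing a leftover valence electron — Na has the largest IE_2 here.
Valence configurations: O⁺ [He]2s²2p³, Ca⁺ [Ar]4s¹.
Approximate IE_2 values (kJ/mol): O 3388, Ca 1145, Na 4562.
Putting it together, IE_2: Ca < O < Na.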